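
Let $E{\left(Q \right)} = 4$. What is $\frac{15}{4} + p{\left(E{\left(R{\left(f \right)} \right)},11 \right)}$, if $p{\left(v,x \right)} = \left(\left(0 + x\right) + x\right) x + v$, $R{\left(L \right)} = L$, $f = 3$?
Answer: $\frac{999}{4} \approx 249.75$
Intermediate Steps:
$p{\left(v,x \right)} = v + 2 x^{2}$ ($p{\left(v,x \right)} = \left(x + x\right) x + v = 2 x x + v = 2 x^{2} + v = v + 2 x^{2}$)
$\frac{15}{4} + p{\left(E{\left(R{\left(f \right)} \right)},11 \right)} = \frac{15}{4} + \left(4 + 2 \cdot 11^{2}\right) = 15 \cdot \frac{1}{4} + \left(4 + 2 \cdot 121\right) = \frac{15}{4} + \left(4 + 242\right) = \frac{15}{4} + 246 = \frac{999}{4}$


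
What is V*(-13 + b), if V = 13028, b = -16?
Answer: -377812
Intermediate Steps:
V*(-13 + b) = 13028*(-13 - 16) = 13028*(-29) = -377812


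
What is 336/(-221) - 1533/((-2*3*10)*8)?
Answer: 59171/35360 ≈ 1.6734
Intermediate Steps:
336/(-221) - 1533/((-2*3*10)*8) = 336*(-1/221) - 1533/(-6*10*8) = -336/221 - 1533/((-60*8)) = -336/221 - 1533/(-480) = -336/221 - 1533*(-1/480) = -336/221 + 511/160 = 59171/35360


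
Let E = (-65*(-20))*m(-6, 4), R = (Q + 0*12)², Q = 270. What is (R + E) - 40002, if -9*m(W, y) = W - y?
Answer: 309082/9 ≈ 34342.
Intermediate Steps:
m(W, y) = -W/9 + y/9 (m(W, y) = -(W - y)/9 = -W/9 + y/9)
R = 72900 (R = (270 + 0*12)² = (270 + 0)² = 270² = 72900)
E = 13000/9 (E = (-65*(-20))*(-⅑*(-6) + (⅑)*4) = 1300*(⅔ + 4/9) = 1300*(10/9) = 13000/9 ≈ 1444.4)
(R + E) - 40002 = (72900 + 13000/9) - 40002 = 669100/9 - 40002 = 309082/9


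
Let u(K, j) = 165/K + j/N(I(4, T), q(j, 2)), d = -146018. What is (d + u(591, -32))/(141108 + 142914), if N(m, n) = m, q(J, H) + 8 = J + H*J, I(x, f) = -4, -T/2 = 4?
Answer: -28763915/55952334 ≈ -0.51408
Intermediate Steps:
T = -8 (T = -2*4 = -8)
q(J, H) = -8 + J + H*J (q(J, H) = -8 + (J + H*J) = -8 + J + H*J)
u(K, j) = 165/K - j/4 (u(K, j) = 165/K + j/(-4) = 165/K + j*(-1/4) = 165/K - j/4)
(d + u(591, -32))/(141108 + 142914) = (-146018 + (165/591 - 1/4*(-32)))/(141108 + 142914) = (-146018 + (165*(1/591) + 8))/284022 = (-146018 + (55/197 + 8))*(1/284022) = (-146018 + 1631/197)*(1/284022) = -28763915/197*1/284022 = -28763915/55952334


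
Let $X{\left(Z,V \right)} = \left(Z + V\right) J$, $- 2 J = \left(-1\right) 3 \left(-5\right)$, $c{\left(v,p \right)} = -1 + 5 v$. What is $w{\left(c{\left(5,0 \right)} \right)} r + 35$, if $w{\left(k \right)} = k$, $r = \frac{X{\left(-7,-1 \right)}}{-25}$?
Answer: $- \frac{113}{5} \approx -22.6$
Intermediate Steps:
$J = - \frac{15}{2}$ ($J = - \frac{\left(-1\right) 3 \left(-5\right)}{2} = - \frac{\left(-3\right) \left(-5\right)}{2} = \left(- \frac{1}{2}\right) 15 = - \frac{15}{2} \approx -7.5$)
$X{\left(Z,V \right)} = - \frac{15 V}{2} - \frac{15 Z}{2}$ ($X{\left(Z,V \right)} = \left(Z + V\right) \left(- \frac{15}{2}\right) = \left(V + Z\right) \left(- \frac{15}{2}\right) = - \frac{15 V}{2} - \frac{15 Z}{2}$)
$r = - \frac{12}{5}$ ($r = \frac{\left(- \frac{15}{2}\right) \left(-1\right) - - \frac{105}{2}}{-25} = \left(\frac{15}{2} + \frac{105}{2}\right) \left(- \frac{1}{25}\right) = 60 \left(- \frac{1}{25}\right) = - \frac{12}{5} \approx -2.4$)
$w{\left(c{\left(5,0 \right)} \right)} r + 35 = \left(-1 + 5 \cdot 5\right) \left(- \frac{12}{5}\right) + 35 = \left(-1 + 25\right) \left(- \frac{12}{5}\right) + 35 = 24 \left(- \frac{12}{5}\right) + 35 = - \frac{288}{5} + 35 = - \frac{113}{5}$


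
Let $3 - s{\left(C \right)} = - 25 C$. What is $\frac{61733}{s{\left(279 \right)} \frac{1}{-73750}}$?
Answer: $- \frac{2276404375}{3489} \approx -6.5245 \cdot 10^{5}$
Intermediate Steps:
$s{\left(C \right)} = 3 + 25 C$ ($s{\left(C \right)} = 3 - - 25 C = 3 + 25 C$)
$\frac{61733}{s{\left(279 \right)} \frac{1}{-73750}} = \frac{61733}{\left(3 + 25 \cdot 279\right) \frac{1}{-73750}} = \frac{61733}{\left(3 + 6975\right) \left(- \frac{1}{73750}\right)} = \frac{61733}{6978 \left(- \frac{1}{73750}\right)} = \frac{61733}{- \frac{3489}{36875}} = 61733 \left(- \frac{36875}{3489}\right) = - \frac{2276404375}{3489}$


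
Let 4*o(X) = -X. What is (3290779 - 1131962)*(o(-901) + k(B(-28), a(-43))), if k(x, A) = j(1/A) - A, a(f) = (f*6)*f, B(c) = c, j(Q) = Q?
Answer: -520611290341391/22188 ≈ -2.3464e+10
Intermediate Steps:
a(f) = 6*f² (a(f) = (6*f)*f = 6*f²)
o(X) = -X/4 (o(X) = (-X)/4 = -X/4)
k(x, A) = 1/A - A
(3290779 - 1131962)*(o(-901) + k(B(-28), a(-43))) = (3290779 - 1131962)*(-¼*(-901) + (1/(6*(-43)²) - 6*(-43)²)) = 2158817*(901/4 + (1/(6*1849) - 6*1849)) = 2158817*(901/4 + (1/11094 - 1*11094)) = 2158817*(901/4 + (1/11094 - 11094)) = 2158817*(901/4 - 123076835/11094) = 2158817*(-241155823/22188) = -520611290341391/22188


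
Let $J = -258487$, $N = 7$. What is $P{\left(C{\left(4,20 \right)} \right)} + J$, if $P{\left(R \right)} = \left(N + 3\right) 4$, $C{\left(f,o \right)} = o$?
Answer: $-258447$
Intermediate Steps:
$P{\left(R \right)} = 40$ ($P{\left(R \right)} = \left(7 + 3\right) 4 = 10 \cdot 4 = 40$)
$P{\left(C{\left(4,20 \right)} \right)} + J = 40 - 258487 = -258447$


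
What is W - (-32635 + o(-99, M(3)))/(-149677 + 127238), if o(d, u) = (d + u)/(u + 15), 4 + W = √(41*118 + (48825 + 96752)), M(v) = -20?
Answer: -611836/112195 + √150415 ≈ 382.38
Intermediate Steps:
W = -4 + √150415 (W = -4 + √(41*118 + (48825 + 96752)) = -4 + √(4838 + 145577) = -4 + √150415 ≈ 383.83)
o(d, u) = (d + u)/(15 + u)
W - (-32635 + o(-99, M(3)))/(-149677 + 127238) = (-4 + √150415) - (-32635 + (-99 - 20)/(15 - 20))/(-149677 + 127238) = (-4 + √150415) - (-32635 - 119/(-5))/(-22439) = (-4 + √150415) - (-32635 - ⅕*(-119))*(-1)/22439 = (-4 + √150415) - (-32635 + 119/5)*(-1)/22439 = (-4 + √150415) - (-163056)*(-1)/(5*22439) = (-4 + √150415) - 1*163056/112195 = (-4 + √150415) - 163056/112195 = -611836/112195 + √150415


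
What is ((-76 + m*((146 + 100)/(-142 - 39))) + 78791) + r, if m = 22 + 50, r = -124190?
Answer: -8248687/181 ≈ -45573.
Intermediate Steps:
m = 72
((-76 + m*((146 + 100)/(-142 - 39))) + 78791) + r = ((-76 + 72*((146 + 100)/(-142 - 39))) + 78791) - 124190 = ((-76 + 72*(246/(-181))) + 78791) - 124190 = ((-76 + 72*(246*(-1/181))) + 78791) - 124190 = ((-76 + 72*(-246/181)) + 78791) - 124190 = ((-76 - 17712/181) + 78791) - 124190 = (-31468/181 + 78791) - 124190 = 14229703/181 - 124190 = -8248687/181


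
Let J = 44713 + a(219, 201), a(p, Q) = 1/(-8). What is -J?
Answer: -357703/8 ≈ -44713.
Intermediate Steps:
a(p, Q) = -1/8
J = 357703/8 (J = 44713 - 1/8 = 357703/8 ≈ 44713.)
-J = -1*357703/8 = -357703/8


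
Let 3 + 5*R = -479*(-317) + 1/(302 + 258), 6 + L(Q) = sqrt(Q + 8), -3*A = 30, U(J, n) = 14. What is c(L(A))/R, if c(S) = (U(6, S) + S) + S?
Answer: 5600/85030401 + 5600*I*sqrt(2)/85030401 ≈ 6.5859e-5 + 9.3138e-5*I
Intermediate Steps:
A = -10 (A = -1/3*30 = -10)
L(Q) = -6 + sqrt(8 + Q) (L(Q) = -6 + sqrt(Q + 8) = -6 + sqrt(8 + Q))
c(S) = 14 + 2*S (c(S) = (14 + S) + S = 14 + 2*S)
R = 85030401/2800 (R = -3/5 + (-479*(-317) + 1/(302 + 258))/5 = -3/5 + (151843 + 1/560)/5 = -3/5 + (1/5)*(85032081/560) = -3/5 + 85032081/2800 = 85030401/2800 ≈ 30368.)
c(L(A))/R = (14 + 2*(-6 + sqrt(8 - 10)))/(85030401/2800) = (14 + 2*(-6 + sqrt(-2)))*(2800/85030401) = (14 + 2*(-6 + I*sqrt(2)))*(2800/85030401) = (14 + (-12 + 2*I*sqrt(2)))*(2800/85030401) = (2 + 2*I*sqrt(2))*(2800/85030401) = 5600/85030401 + 5600*I*sqrt(2)/85030401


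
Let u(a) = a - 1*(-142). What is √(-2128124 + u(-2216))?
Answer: I*√2130198 ≈ 1459.5*I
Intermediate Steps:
u(a) = 142 + a (u(a) = a + 142 = 142 + a)
√(-2128124 + u(-2216)) = √(-2128124 + (142 - 2216)) = √(-2128124 - 2074) = √(-2130198) = I*√2130198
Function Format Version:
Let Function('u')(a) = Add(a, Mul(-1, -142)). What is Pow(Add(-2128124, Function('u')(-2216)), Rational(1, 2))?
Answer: Mul(I, Pow(2130198, Rational(1, 2))) ≈ Mul(1459.5, I)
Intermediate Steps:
Function('u')(a) = Add(142, a) (Function('u')(a) = Add(a, 142) = Add(142, a))
Pow(Add(-2128124, Function('u')(-2216)), Rational(1, 2)) = Pow(Add(-2128124, Add(142, -2216)), Rational(1, 2)) = Pow(Add(-2128124, -2074), Rational(1, 2)) = Pow(-2130198, Rational(1, 2)) = Mul(I, Pow(2130198, Rational(1, 2)))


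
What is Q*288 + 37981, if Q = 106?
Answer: 68509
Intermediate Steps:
Q*288 + 37981 = 106*288 + 37981 = 30528 + 37981 = 68509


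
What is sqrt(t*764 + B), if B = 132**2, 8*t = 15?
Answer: sqrt(75426)/2 ≈ 137.32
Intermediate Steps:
t = 15/8 (t = (1/8)*15 = 15/8 ≈ 1.8750)
B = 17424
sqrt(t*764 + B) = sqrt((15/8)*764 + 17424) = sqrt(2865/2 + 17424) = sqrt(37713/2) = sqrt(75426)/2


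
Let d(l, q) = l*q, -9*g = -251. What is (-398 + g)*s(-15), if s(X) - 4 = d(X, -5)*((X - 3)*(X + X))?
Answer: -134918824/9 ≈ -1.4991e+7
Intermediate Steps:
g = 251/9 (g = -1/9*(-251) = 251/9 ≈ 27.889)
s(X) = 4 - 10*X**2*(-3 + X) (s(X) = 4 + (X*(-5))*((X - 3)*(X + X)) = 4 + (-5*X)*((-3 + X)*(2*X)) = 4 + (-5*X)*(2*X*(-3 + X)) = 4 - 10*X**2*(-3 + X))
(-398 + g)*s(-15) = (-398 + 251/9)*(4 - 10*(-15)**3 + 30*(-15)**2) = -3331*(4 - 10*(-3375) + 30*225)/9 = -3331*(4 + 33750 + 6750)/9 = -3331/9*40504 = -134918824/9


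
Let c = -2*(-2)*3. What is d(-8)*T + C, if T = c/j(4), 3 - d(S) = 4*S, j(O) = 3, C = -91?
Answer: 49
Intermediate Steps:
c = 12 (c = 4*3 = 12)
d(S) = 3 - 4*S
T = 4 (T = 12/3 = 12*(⅓) = 4)
d(-8)*T + C = (3 - 4*(-8))*4 - 91 = (3 + 32)*4 - 91 = 35*4 - 91 = 140 - 91 = 49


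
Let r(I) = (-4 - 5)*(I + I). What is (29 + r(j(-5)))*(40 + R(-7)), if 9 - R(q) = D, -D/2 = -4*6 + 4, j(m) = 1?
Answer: 99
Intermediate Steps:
r(I) = -18*I
D = 40 (D = -2*(-4*6 + 4) = -2*(-24 + 4) = -2*(-20) = 40)
R(q) = -31 (R(q) = 9 - 1*40 = 9 - 40 = -31)
(29 + r(j(-5)))*(40 + R(-7)) = (29 - 18*1)*(40 - 31) = (29 - 18)*9 = 11*9 = 99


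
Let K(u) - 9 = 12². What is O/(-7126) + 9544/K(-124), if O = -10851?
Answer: 69670747/1090278 ≈ 63.902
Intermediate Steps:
K(u) = 153 (K(u) = 9 + 12² = 9 + 144 = 153)
O/(-7126) + 9544/K(-124) = -10851/(-7126) + 9544/153 = -10851*(-1/7126) + 9544*(1/153) = 10851/7126 + 9544/153 = 69670747/1090278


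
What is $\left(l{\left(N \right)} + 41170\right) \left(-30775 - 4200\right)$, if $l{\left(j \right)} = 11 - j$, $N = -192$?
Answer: $-1447020675$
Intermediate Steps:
$\left(l{\left(N \right)} + 41170\right) \left(-30775 - 4200\right) = \left(\left(11 - -192\right) + 41170\right) \left(-30775 - 4200\right) = \left(\left(11 + 192\right) + 41170\right) \left(-34975\right) = \left(203 + 41170\right) \left(-34975\right) = 41373 \left(-34975\right) = -1447020675$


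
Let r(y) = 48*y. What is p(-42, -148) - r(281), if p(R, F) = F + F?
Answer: -13784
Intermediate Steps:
p(R, F) = 2*F
p(-42, -148) - r(281) = 2*(-148) - 48*281 = -296 - 1*13488 = -296 - 13488 = -13784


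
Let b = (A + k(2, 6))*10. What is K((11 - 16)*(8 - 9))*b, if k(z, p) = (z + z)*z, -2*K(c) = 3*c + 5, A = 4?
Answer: -1200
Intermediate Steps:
K(c) = -5/2 - 3*c/2 (K(c) = -(3*c + 5)/2 = -(5 + 3*c)/2 = -5/2 - 3*c/2)
k(z, p) = 2*z² (k(z, p) = (2*z)*z = 2*z²)
b = 120 (b = (4 + 2*2²)*10 = (4 + 2*4)*10 = (4 + 8)*10 = 12*10 = 120)
K((11 - 16)*(8 - 9))*b = (-5/2 - 3*(11 - 16)*(8 - 9)/2)*120 = (-5/2 - (-15)*(-1)/2)*120 = (-5/2 - 3/2*5)*120 = (-5/2 - 15/2)*120 = -10*120 = -1200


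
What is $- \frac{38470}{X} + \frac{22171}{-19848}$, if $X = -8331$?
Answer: $\frac{192948653}{55117896} \approx 3.5007$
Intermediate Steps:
$- \frac{38470}{X} + \frac{22171}{-19848} = - \frac{38470}{-8331} + \frac{22171}{-19848} = \left(-38470\right) \left(- \frac{1}{8331}\right) + 22171 \left(- \frac{1}{19848}\right) = \frac{38470}{8331} - \frac{22171}{19848} = \frac{192948653}{55117896}$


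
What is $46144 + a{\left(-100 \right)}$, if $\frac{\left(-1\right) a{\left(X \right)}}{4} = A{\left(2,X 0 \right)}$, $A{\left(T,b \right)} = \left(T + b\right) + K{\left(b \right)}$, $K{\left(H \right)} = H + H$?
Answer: $46136$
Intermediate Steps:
$K{\left(H \right)} = 2 H$
$A{\left(T,b \right)} = T + 3 b$ ($A{\left(T,b \right)} = \left(T + b\right) + 2 b = T + 3 b$)
$a{\left(X \right)} = -8$ ($a{\left(X \right)} = - 4 \left(2 + 3 X 0\right) = - 4 \left(2 + 3 \cdot 0\right) = - 4 \left(2 + 0\right) = \left(-4\right) 2 = -8$)
$46144 + a{\left(-100 \right)} = 46144 - 8 = 46136$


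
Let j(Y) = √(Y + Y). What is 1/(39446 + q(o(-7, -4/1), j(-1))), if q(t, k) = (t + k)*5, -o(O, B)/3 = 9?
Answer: 39311/1545354771 - 5*I*√2/1545354771 ≈ 2.5438e-5 - 4.5757e-9*I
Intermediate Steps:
o(O, B) = -27 (o(O, B) = -3*9 = -27)
j(Y) = √2*√Y (j(Y) = √(2*Y) = √2*√Y)
q(t, k) = 5*k + 5*t (q(t, k) = (k + t)*5 = 5*k + 5*t)
1/(39446 + q(o(-7, -4/1), j(-1))) = 1/(39446 + (5*(√2*√(-1)) + 5*(-27))) = 1/(39446 + (5*(√2*I) - 135)) = 1/(39446 + (5*(I*√2) - 135)) = 1/(39446 + (5*I*√2 - 135)) = 1/(39446 + (-135 + 5*I*√2)) = 1/(39311 + 5*I*√2)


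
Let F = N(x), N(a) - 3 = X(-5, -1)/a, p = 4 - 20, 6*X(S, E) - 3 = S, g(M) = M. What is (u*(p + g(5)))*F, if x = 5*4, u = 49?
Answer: -96481/60 ≈ -1608.0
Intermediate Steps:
X(S, E) = ½ + S/6
x = 20
p = -16
N(a) = 3 - 1/(3*a) (N(a) = 3 + (½ + (⅙)*(-5))/a = 3 + (½ - ⅚)/a = 3 - 1/(3*a))
F = 179/60 (F = 3 - ⅓/20 = 3 - ⅓*1/20 = 3 - 1/60 = 179/60 ≈ 2.9833)
(u*(p + g(5)))*F = (49*(-16 + 5))*(179/60) = (49*(-11))*(179/60) = -539*179/60 = -96481/60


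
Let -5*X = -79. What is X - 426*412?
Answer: -877481/5 ≈ -1.7550e+5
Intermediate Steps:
X = 79/5 (X = -⅕*(-79) = 79/5 ≈ 15.800)
X - 426*412 = 79/5 - 426*412 = 79/5 - 175512 = -877481/5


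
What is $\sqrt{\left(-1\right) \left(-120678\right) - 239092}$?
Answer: $i \sqrt{118414} \approx 344.11 i$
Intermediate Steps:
$\sqrt{\left(-1\right) \left(-120678\right) - 239092} = \sqrt{120678 - 239092} = \sqrt{-118414} = i \sqrt{118414}$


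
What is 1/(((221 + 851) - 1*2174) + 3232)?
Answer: 1/2130 ≈ 0.00046948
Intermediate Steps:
1/(((221 + 851) - 1*2174) + 3232) = 1/((1072 - 2174) + 3232) = 1/(-1102 + 3232) = 1/2130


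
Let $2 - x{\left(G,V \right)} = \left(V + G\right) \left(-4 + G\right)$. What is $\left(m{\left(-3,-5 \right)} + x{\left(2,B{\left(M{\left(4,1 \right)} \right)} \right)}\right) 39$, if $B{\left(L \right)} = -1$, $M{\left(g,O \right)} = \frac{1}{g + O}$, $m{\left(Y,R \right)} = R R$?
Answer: $1131$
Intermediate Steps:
$m{\left(Y,R \right)} = R^{2}$
$M{\left(g,O \right)} = \frac{1}{O + g}$
$x{\left(G,V \right)} = 2 - \left(-4 + G\right) \left(G + V\right)$ ($x{\left(G,V \right)} = 2 - \left(V + G\right) \left(-4 + G\right) = 2 - \left(G + V\right) \left(-4 + G\right) = 2 - \left(-4 + G\right) \left(G + V\right)$)
$\left(m{\left(-3,-5 \right)} + x{\left(2,B{\left(M{\left(4,1 \right)} \right)} \right)}\right) 39 = \left(\left(-5\right)^{2} + \left(2 - 2^{2} + 4 \cdot 2 + 4 \left(-1\right) - 2 \left(-1\right)\right)\right) 39 = \left(25 + \left(2 - 4 + 8 - 4 + 2\right)\right) 39 = \left(25 + 4\right) 39 = 29 \cdot 39 = 1131$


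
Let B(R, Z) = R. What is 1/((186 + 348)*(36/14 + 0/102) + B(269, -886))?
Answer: 7/11495 ≈ 0.00060896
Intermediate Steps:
1/((186 + 348)*(36/14 + 0/102) + B(269, -886)) = 1/((186 + 348)*(36/14 + 0/102) + 269) = 1/(534*(36*(1/14) + 0*(1/102)) + 269) = 1/(534*(18/7 + 0) + 269) = 1/(534*(18/7) + 269) = 1/(9612/7 + 269) = 1/(11495/7) = 7/11495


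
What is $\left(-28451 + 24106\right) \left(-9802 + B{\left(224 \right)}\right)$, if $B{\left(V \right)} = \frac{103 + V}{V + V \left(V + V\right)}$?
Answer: $\frac{4283499240625}{100576} \approx 4.259 \cdot 10^{7}$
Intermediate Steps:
$B{\left(V \right)} = \frac{103 + V}{V + 2 V^{2}}$ ($B{\left(V \right)} = \frac{103 + V}{V + V 2 V} = \frac{103 + V}{V + 2 V^{2}}$)
$\left(-28451 + 24106\right) \left(-9802 + B{\left(224 \right)}\right) = \left(-28451 + 24106\right) \left(-9802 + \frac{103 + 224}{224 \left(1 + 2 \cdot 224\right)}\right) = - 4345 \left(-9802 + \frac{1}{224} \frac{1}{1 + 448} \cdot 327\right) = - 4345 \left(-9802 + \frac{1}{224} \cdot \frac{1}{449} \cdot 327\right) = - 4345 \left(-9802 + \frac{327}{100576}\right) = \left(-4345\right) \left(- \frac{985845625}{100576}\right) = \frac{4283499240625}{100576}$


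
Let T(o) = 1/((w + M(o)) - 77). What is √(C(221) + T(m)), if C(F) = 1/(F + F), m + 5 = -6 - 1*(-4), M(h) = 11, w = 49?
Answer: 5*I*√442/442 ≈ 0.23783*I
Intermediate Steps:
m = -7 (m = -5 + (-6 - 1*(-4)) = -5 + (-6 + 4) = -5 - 2 = -7)
T(o) = -1/17 (T(o) = 1/((49 + 11) - 77) = 1/(60 - 77) = 1/(-17) = -1/17)
C(F) = 1/(2*F)
√(C(221) + T(m)) = √((½)/221 - 1/17) = √((½)*(1/221) - 1/17) = √(1/442 - 1/17) = √(-25/442) = 5*I*√442/442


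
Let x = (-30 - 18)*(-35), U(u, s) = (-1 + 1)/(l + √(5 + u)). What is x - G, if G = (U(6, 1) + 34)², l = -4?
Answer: 524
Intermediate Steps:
U(u, s) = 0 (U(u, s) = (-1 + 1)/(-4 + √(5 + u)) = 0/(-4 + √(5 + u)) = 0)
x = 1680 (x = -48*(-35) = 1680)
G = 1156 (G = (0 + 34)² = 34² = 1156)
x - G = 1680 - 1*1156 = 1680 - 1156 = 524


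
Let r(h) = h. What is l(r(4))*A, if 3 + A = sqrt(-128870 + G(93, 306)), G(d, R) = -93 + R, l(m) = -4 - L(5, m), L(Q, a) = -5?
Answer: -3 + I*sqrt(128657) ≈ -3.0 + 358.69*I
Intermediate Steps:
l(m) = 1 (l(m) = -4 - 1*(-5) = -4 + 5 = 1)
A = -3 + I*sqrt(128657) (A = -3 + sqrt(-128870 + (-93 + 306)) = -3 + sqrt(-128870 + 213) = -3 + sqrt(-128657) = -3 + I*sqrt(128657) ≈ -3.0 + 358.69*I)
l(r(4))*A = 1*(-3 + I*sqrt(128657)) = -3 + I*sqrt(128657)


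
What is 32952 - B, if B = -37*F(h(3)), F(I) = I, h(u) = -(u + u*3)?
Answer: 32508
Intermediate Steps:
h(u) = -4*u (h(u) = -(u + 3*u) = -4*u)
B = 444 (B = -(-148)*3 = -37*(-12) = 444)
32952 - B = 32952 - 1*444 = 32952 - 444 = 32508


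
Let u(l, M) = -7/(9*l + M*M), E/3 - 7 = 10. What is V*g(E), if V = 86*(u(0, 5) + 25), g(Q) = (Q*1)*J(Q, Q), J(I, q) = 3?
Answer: 8131644/25 ≈ 3.2527e+5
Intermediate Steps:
E = 51 (E = 21 + 3*10 = 21 + 30 = 51)
u(l, M) = -7/(M² + 9*l) (u(l, M) = -7/(9*l + M²) = -7/(M² + 9*l))
g(Q) = 3*Q (g(Q) = (Q*1)*3 = Q*3 = 3*Q)
V = 53148/25 (V = 86*(-7/(5² + 9*0) + 25) = 86*(-7/(25 + 0) + 25) = 86*(-7/25 + 25) = 86*(618/25) = 53148/25 ≈ 2125.9)
V*g(E) = 53148*(3*51)/25 = (53148/25)*153 = 8131644/25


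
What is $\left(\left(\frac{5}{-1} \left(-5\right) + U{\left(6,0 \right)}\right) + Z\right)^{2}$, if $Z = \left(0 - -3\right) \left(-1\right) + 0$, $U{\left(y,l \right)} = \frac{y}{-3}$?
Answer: $400$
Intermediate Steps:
$U{\left(y,l \right)} = - \frac{y}{3}$ ($U{\left(y,l \right)} = y \left(- \frac{1}{3}\right) = - \frac{y}{3}$)
$Z = -3$ ($Z = \left(0 + 3\right) \left(-1\right) + 0 = 3 \left(-1\right) + 0 = -3 + 0 = -3$)
$\left(\left(\frac{5}{-1} \left(-5\right) + U{\left(6,0 \right)}\right) + Z\right)^{2} = \left(\left(\frac{5}{-1} \left(-5\right) - 2\right) - 3\right)^{2} = \left(\left(5 \left(-1\right) \left(-5\right) - 2\right) - 3\right)^{2} = \left(\left(\left(-5\right) \left(-5\right) - 2\right) - 3\right)^{2} = \left(\left(25 - 2\right) - 3\right)^{2} = \left(23 - 3\right)^{2} = 20^{2} = 400$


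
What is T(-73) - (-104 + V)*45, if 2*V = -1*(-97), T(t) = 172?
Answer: 5339/2 ≈ 2669.5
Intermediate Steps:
V = 97/2 (V = (-1*(-97))/2 = (½)*97 = 97/2 ≈ 48.500)
T(-73) - (-104 + V)*45 = 172 - (-104 + 97/2)*45 = 172 - (-111)*45/2 = 172 - 1*(-4995/2) = 172 + 4995/2 = 5339/2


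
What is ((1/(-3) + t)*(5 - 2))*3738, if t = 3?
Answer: 29904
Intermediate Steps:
((1/(-3) + t)*(5 - 2))*3738 = ((1/(-3) + 3)*(5 - 2))*3738 = ((-⅓ + 3)*3)*3738 = ((8/3)*3)*3738 = 8*3738 = 29904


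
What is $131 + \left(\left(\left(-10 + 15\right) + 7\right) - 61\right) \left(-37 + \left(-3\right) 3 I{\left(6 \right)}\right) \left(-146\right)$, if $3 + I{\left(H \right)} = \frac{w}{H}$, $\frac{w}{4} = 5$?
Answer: $-286029$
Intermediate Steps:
$w = 20$ ($w = 4 \cdot 5 = 20$)
$I{\left(H \right)} = -3 + \frac{20}{H}$
$131 + \left(\left(\left(-10 + 15\right) + 7\right) - 61\right) \left(-37 + \left(-3\right) 3 I{\left(6 \right)}\right) \left(-146\right) = 131 + \left(\left(\left(-10 + 15\right) + 7\right) - 61\right) \left(-37 + \left(-3\right) 3 \left(-3 + \frac{20}{6}\right)\right) \left(-146\right) = 131 + \left(\left(5 + 7\right) - 61\right) \left(-37 - 9 \left(-3 + 20 \cdot \frac{1}{6}\right)\right) \left(-146\right) = 131 + \left(12 - 61\right) \left(-37 - 9 \left(-3 + \frac{10}{3}\right)\right) \left(-146\right) = 131 + - 49 \left(-37 - 3\right) \left(-146\right) = 131 + \left(-49\right) \left(-40\right) \left(-146\right) = 131 + 1960 \left(-146\right) = 131 - 286160 = -286029$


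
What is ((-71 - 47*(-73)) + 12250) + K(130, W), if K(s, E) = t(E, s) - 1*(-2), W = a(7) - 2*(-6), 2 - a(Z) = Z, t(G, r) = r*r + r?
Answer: 32642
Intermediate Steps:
t(G, r) = r + r² (t(G, r) = r² + r = r + r²)
a(Z) = 2 - Z
W = 7 (W = (2 - 1*7) - 2*(-6) = (2 - 7) - 1*(-12) = -5 + 12 = 7)
K(s, E) = 2 + s*(1 + s) (K(s, E) = s*(1 + s) - 1*(-2) = s*(1 + s) + 2 = 2 + s*(1 + s))
((-71 - 47*(-73)) + 12250) + K(130, W) = ((-71 - 47*(-73)) + 12250) + (2 + 130*(1 + 130)) = ((-71 + 3431) + 12250) + (2 + 130*131) = (3360 + 12250) + (2 + 17030) = 15610 + 17032 = 32642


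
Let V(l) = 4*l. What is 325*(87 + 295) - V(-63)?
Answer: 124402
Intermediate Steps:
325*(87 + 295) - V(-63) = 325*(87 + 295) - 4*(-63) = 325*382 - 1*(-252) = 124150 + 252 = 124402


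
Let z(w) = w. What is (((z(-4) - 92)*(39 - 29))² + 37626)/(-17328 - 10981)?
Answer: -959226/28309 ≈ -33.884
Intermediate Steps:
(((z(-4) - 92)*(39 - 29))² + 37626)/(-17328 - 10981) = (((-4 - 92)*(39 - 29))² + 37626)/(-17328 - 10981) = ((-96*10)² + 37626)/(-28309) = ((-960)² + 37626)*(-1/28309) = (921600 + 37626)*(-1/28309) = 959226*(-1/28309) = -959226/28309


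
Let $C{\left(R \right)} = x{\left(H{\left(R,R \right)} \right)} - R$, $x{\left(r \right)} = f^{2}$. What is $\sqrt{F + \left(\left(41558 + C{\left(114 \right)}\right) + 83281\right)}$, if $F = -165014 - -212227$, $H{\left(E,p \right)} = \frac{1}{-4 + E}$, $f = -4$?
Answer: $3 \sqrt{19106} \approx 414.67$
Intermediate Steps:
$x{\left(r \right)} = 16$ ($x{\left(r \right)} = \left(-4\right)^{2} = 16$)
$C{\left(R \right)} = 16 - R$
$F = 47213$ ($F = -165014 + 212227 = 47213$)
$\sqrt{F + \left(\left(41558 + C{\left(114 \right)}\right) + 83281\right)} = \sqrt{47213 + \left(\left(41558 + \left(16 - 114\right)\right) + 83281\right)} = \sqrt{47213 + \left(\left(41558 - 98\right) + 83281\right)} = \sqrt{47213 + \left(41460 + 83281\right)} = \sqrt{47213 + 124741} = \sqrt{171954} = 3 \sqrt{19106}$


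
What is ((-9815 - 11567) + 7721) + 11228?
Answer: -2433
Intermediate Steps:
((-9815 - 11567) + 7721) + 11228 = (-21382 + 7721) + 11228 = -13661 + 11228 = -2433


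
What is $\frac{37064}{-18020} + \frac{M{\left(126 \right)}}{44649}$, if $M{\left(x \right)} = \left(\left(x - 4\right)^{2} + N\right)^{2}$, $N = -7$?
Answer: $\frac{110739554279}{22349305} \approx 4954.9$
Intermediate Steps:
$M{\left(x \right)} = \left(-7 + \left(-4 + x\right)^{2}\right)^{2}$ ($M{\left(x \right)} = \left(\left(x - 4\right)^{2} - 7\right)^{2} = \left(\left(-4 + x\right)^{2} - 7\right)^{2} = \left(-7 + \left(-4 + x\right)^{2}\right)^{2}$)
$\frac{37064}{-18020} + \frac{M{\left(126 \right)}}{44649} = \frac{37064}{-18020} + \frac{\left(-7 + \left(-4 + 126\right)^{2}\right)^{2}}{44649} = 37064 \left(- \frac{1}{18020}\right) + \left(-7 + 122^{2}\right)^{2} \cdot \frac{1}{44649} = - \frac{9266}{4505} + \left(-7 + 14884\right)^{2} \cdot \frac{1}{44649} = - \frac{9266}{4505} + 14877^{2} \cdot \frac{1}{44649} = - \frac{9266}{4505} + 221325129 \cdot \frac{1}{44649} = - \frac{9266}{4505} + \frac{24591681}{4961} = \frac{110739554279}{22349305}$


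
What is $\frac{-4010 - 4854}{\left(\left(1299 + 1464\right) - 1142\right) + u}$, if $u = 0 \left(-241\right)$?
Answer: $- \frac{8864}{1621} \approx -5.4682$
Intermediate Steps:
$u = 0$
$\frac{-4010 - 4854}{\left(\left(1299 + 1464\right) - 1142\right) + u} = \frac{-4010 - 4854}{\left(\left(1299 + 1464\right) - 1142\right) + 0} = - \frac{8864}{\left(2763 - 1142\right) + 0} = - \frac{8864}{1621 + 0} = - \frac{8864}{1621}$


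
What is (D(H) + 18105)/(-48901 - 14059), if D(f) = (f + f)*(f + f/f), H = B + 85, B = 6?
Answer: -34849/62960 ≈ -0.55351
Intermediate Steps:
H = 91 (H = 6 + 85 = 91)
D(f) = 2*f*(1 + f) (D(f) = (2*f)*(f + 1) = (2*f)*(1 + f) = 2*f*(1 + f))
(D(H) + 18105)/(-48901 - 14059) = (2*91*(1 + 91) + 18105)/(-48901 - 14059) = (2*91*92 + 18105)/(-62960) = (16744 + 18105)*(-1/62960) = 34849*(-1/62960) = -34849/62960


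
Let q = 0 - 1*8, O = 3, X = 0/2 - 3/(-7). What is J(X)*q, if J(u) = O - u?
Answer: -144/7 ≈ -20.571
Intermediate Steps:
X = 3/7 (X = 0*(1/2) - 3*(-1/7) = 0 + 3/7 = 3/7 ≈ 0.42857)
J(u) = 3 - u
q = -8 (q = 0 - 8 = -8)
J(X)*q = (3 - 1*3/7)*(-8) = (3 - 3/7)*(-8) = (18/7)*(-8) = -144/7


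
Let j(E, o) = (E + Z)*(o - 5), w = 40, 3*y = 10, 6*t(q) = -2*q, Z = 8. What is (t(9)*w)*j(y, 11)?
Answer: -8160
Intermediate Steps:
t(q) = -q/3 (t(q) = (-2*q)/6 = -q/3)
y = 10/3 (y = (1/3)*10 = 10/3 ≈ 3.3333)
j(E, o) = (-5 + o)*(8 + E) (j(E, o) = (E + 8)*(o - 5) = (8 + E)*(-5 + o) = (-5 + o)*(8 + E))
(t(9)*w)*j(y, 11) = (-1/3*9*40)*(-40 - 5*10/3 + 8*11 + (10/3)*11) = (-3*40)*(-40 - 50/3 + 88 + 110/3) = -120*68 = -8160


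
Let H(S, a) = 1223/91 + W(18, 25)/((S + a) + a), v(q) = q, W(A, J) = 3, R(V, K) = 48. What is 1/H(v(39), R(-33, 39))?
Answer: 4095/55126 ≈ 0.074284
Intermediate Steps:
H(S, a) = 1223/91 + 3/(S + 2*a) (H(S, a) = 1223/91 + 3/((S + a) + a) = 1223*(1/91) + 3/(S + 2*a) = 1223/91 + 3/(S + 2*a))
1/H(v(39), R(-33, 39)) = 1/((273 + 1223*39 + 2446*48)/(91*(39 + 2*48))) = 1/((273 + 47697 + 117408)/(91*(39 + 96))) = 1/((1/91)*165378/135) = 1/((1/91)*(1/135)*165378) = 1/(55126/4095) = 4095/55126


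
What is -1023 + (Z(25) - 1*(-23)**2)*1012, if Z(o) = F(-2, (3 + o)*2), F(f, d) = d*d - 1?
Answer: 2636249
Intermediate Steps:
F(f, d) = -1 + d**2 (F(f, d) = d**2 - 1 = -1 + d**2)
Z(o) = -1 + (6 + 2*o)**2 (Z(o) = -1 + ((3 + o)*2)**2 = -1 + (6 + 2*o)**2)
-1023 + (Z(25) - 1*(-23)**2)*1012 = -1023 + ((-1 + 4*(3 + 25)**2) - 1*(-23)**2)*1012 = -1023 + ((-1 + 4*28**2) - 1*529)*1012 = -1023 + ((-1 + 4*784) - 529)*1012 = -1023 + ((-1 + 3136) - 529)*1012 = -1023 + (3135 - 529)*1012 = -1023 + 2606*1012 = -1023 + 2637272 = 2636249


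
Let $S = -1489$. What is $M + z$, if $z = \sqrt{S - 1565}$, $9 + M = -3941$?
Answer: $-3950 + i \sqrt{3054} \approx -3950.0 + 55.263 i$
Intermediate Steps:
$M = -3950$ ($M = -9 - 3941 = -3950$)
$z = i \sqrt{3054}$ ($z = \sqrt{-1489 - 1565} = \sqrt{-3054} = i \sqrt{3054} \approx 55.263 i$)
$M + z = -3950 + i \sqrt{3054}$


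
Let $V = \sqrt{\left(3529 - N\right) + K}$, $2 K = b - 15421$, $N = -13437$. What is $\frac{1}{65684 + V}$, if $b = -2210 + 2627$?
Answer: $\frac{16421}{1078594598} - \frac{13 \sqrt{14}}{2157189196} \approx 1.5202 \cdot 10^{-5}$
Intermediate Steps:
$b = 417$
$K = -7502$ ($K = \frac{417 - 15421}{2} = \frac{1}{2} \left(-15004\right) = -7502$)
$V = 26 \sqrt{14}$ ($V = \sqrt{\left(3529 - -13437\right) - 7502} = \sqrt{\left(3529 + 13437\right) - 7502} = \sqrt{16966 - 7502} = \sqrt{9464} = 26 \sqrt{14} \approx 97.283$)
$\frac{1}{65684 + V} = \frac{1}{65684 + 26 \sqrt{14}}$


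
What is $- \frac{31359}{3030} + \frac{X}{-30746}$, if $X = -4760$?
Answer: $- \frac{158290169}{15526730} \approx -10.195$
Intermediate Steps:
$- \frac{31359}{3030} + \frac{X}{-30746} = - \frac{31359}{3030} - \frac{4760}{-30746} = \left(-31359\right) \frac{1}{3030} - - \frac{2380}{15373} = - \frac{10453}{1010} + \frac{2380}{15373} = - \frac{158290169}{15526730}$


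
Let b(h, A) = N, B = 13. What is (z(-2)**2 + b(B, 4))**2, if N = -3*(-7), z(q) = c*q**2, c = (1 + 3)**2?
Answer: 16949689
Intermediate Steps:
c = 16 (c = 4**2 = 16)
z(q) = 16*q**2
N = 21
b(h, A) = 21
(z(-2)**2 + b(B, 4))**2 = ((16*(-2)**2)**2 + 21)**2 = ((16*4)**2 + 21)**2 = (64**2 + 21)**2 = (4096 + 21)**2 = 4117**2 = 16949689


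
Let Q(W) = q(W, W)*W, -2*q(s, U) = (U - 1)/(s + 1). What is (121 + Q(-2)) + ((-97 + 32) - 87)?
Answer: -28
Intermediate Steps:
q(s, U) = -(-1 + U)/(2*(1 + s)) (q(s, U) = -(U - 1)/(2*(s + 1)) = -(-1 + U)/(2*(1 + s)))
Q(W) = W*(1 - W)/(2*(1 + W)) (Q(W) = ((1 - W)/(2*(1 + W)))*W = W*(1 - W)/(2*(1 + W)))
(121 + Q(-2)) + ((-97 + 32) - 87) = (121 + (½)*(-2)*(1 - 1*(-2))/(1 - 2)) + ((-97 + 32) - 87) = (121 + (½)*(-2)*(1 + 2)/(-1)) + (-65 - 87) = (121 + (½)*(-2)*(-1)*3) - 152 = (121 + 3) - 152 = 124 - 152 = -28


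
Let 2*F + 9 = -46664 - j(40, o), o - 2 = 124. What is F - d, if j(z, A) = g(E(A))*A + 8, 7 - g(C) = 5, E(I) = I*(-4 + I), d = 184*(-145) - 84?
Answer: 6595/2 ≈ 3297.5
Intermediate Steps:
d = -26764 (d = -26680 - 84 = -26764)
o = 126 (o = 2 + 124 = 126)
g(C) = 2 (g(C) = 7 - 1*5 = 7 - 5 = 2)
j(z, A) = 8 + 2*A (j(z, A) = 2*A + 8 = 8 + 2*A)
F = -46933/2 (F = -9/2 + (-46664 - (8 + 2*126))/2 = -9/2 + (-46664 - (8 + 252))/2 = -9/2 + (-46664 - 1*260)/2 = -9/2 + (-46664 - 260)/2 = -9/2 + (½)*(-46924) = -9/2 - 23462 = -46933/2 ≈ -23467.)
F - d = -46933/2 - 1*(-26764) = -46933/2 + 26764 = 6595/2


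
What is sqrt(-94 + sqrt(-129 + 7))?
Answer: sqrt(-94 + I*sqrt(122)) ≈ 0.56864 + 9.712*I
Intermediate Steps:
sqrt(-94 + sqrt(-129 + 7)) = sqrt(-94 + sqrt(-122)) = sqrt(-94 + I*sqrt(122))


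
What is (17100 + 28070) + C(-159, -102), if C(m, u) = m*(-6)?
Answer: 46124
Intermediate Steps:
C(m, u) = -6*m
(17100 + 28070) + C(-159, -102) = (17100 + 28070) - 6*(-159) = 45170 + 954 = 46124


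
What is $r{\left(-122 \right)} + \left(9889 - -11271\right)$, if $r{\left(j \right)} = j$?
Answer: $21038$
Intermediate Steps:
$r{\left(-122 \right)} + \left(9889 - -11271\right) = -122 + \left(9889 - -11271\right) = -122 + \left(9889 + 11271\right) = -122 + 21160 = 21038$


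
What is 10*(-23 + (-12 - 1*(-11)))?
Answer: -240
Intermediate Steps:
10*(-23 + (-12 - 1*(-11))) = 10*(-23 + (-12 + 11)) = 10*(-23 - 1) = 10*(-24) = -240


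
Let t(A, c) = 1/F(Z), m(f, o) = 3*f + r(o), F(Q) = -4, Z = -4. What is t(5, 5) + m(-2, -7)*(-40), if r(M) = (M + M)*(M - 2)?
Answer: -19201/4 ≈ -4800.3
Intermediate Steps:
r(M) = 2*M*(-2 + M) (r(M) = (2*M)*(-2 + M) = 2*M*(-2 + M))
m(f, o) = 3*f + 2*o*(-2 + o)
t(A, c) = -¼ (t(A, c) = 1/(-4) = -¼)
t(5, 5) + m(-2, -7)*(-40) = -¼ + (3*(-2) + 2*(-7)*(-2 - 7))*(-40) = -¼ + (-6 + 2*(-7)*(-9))*(-40) = -¼ + (-6 + 126)*(-40) = -¼ + 120*(-40) = -¼ - 4800 = -19201/4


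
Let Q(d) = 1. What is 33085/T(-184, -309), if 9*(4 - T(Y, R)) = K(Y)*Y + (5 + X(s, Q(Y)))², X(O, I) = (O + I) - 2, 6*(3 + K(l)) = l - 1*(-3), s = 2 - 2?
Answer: -893295/18248 ≈ -48.953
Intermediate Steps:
s = 0
K(l) = -5/2 + l/6 (K(l) = -3 + (l - 1*(-3))/6 = -3 + (l + 3)/6 = -3 + (3 + l)/6 = -3 + (½ + l/6) = -5/2 + l/6)
X(O, I) = -2 + I + O (X(O, I) = (I + O) - 2 = -2 + I + O)
T(Y, R) = 20/9 - Y*(-5/2 + Y/6)/9 (T(Y, R) = 4 - ((-5/2 + Y/6)*Y + (5 + (-2 + 1 + 0))²)/9 = 4 - (Y*(-5/2 + Y/6) + (5 - 1)²)/9 = 4 - (Y*(-5/2 + Y/6) + 4²)/9 = 4 - (Y*(-5/2 + Y/6) + 16)/9 = 4 - (16 + Y*(-5/2 + Y/6))/9 = 4 + (-16/9 - Y*(-5/2 + Y/6)/9) = 20/9 - Y*(-5/2 + Y/6)/9)
33085/T(-184, -309) = 33085/(20/9 - 1/54*(-184)*(-15 - 184)) = 33085/(20/9 - 1/54*(-184)*(-199)) = 33085/(20/9 - 18308/27) = 33085/(-18248/27) = 33085*(-27/18248) = -893295/18248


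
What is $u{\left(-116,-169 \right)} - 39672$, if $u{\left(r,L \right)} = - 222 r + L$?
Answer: $-14089$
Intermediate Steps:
$u{\left(r,L \right)} = L - 222 r$
$u{\left(-116,-169 \right)} - 39672 = \left(-169 - -25752\right) - 39672 = \left(-169 + 25752\right) - 39672 = 25583 - 39672 = -14089$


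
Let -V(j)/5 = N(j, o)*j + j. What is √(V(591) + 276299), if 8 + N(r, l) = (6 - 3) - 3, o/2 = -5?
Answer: 2*√74246 ≈ 544.96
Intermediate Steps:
o = -10 (o = 2*(-5) = -10)
N(r, l) = -8 (N(r, l) = -8 + ((6 - 3) - 3) = -8 + (3 - 3) = -8 + 0 = -8)
V(j) = 35*j (V(j) = -5*(-8*j + j) = -(-35)*j = 35*j)
√(V(591) + 276299) = √(35*591 + 276299) = √(20685 + 276299) = √296984 = 2*√74246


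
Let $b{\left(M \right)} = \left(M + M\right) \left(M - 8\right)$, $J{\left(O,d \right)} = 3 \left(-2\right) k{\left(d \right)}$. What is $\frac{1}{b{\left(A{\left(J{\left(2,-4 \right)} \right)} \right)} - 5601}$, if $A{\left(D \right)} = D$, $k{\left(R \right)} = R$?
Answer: $- \frac{1}{4833} \approx -0.00020691$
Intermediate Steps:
$J{\left(O,d \right)} = - 6 d$ ($J{\left(O,d \right)} = 3 \left(-2\right) d = - 6 d$)
$b{\left(M \right)} = 2 M \left(-8 + M\right)$
$\frac{1}{b{\left(A{\left(J{\left(2,-4 \right)} \right)} \right)} - 5601} = \frac{1}{2 \left(\left(-6\right) \left(-4\right)\right) \left(-8 - -24\right) - 5601} = \frac{1}{2 \cdot 24 \left(-8 + 24\right) - 5601} = \frac{1}{2 \cdot 24 \cdot 16 - 5601} = \frac{1}{768 - 5601} = \frac{1}{-4833} = - \frac{1}{4833}$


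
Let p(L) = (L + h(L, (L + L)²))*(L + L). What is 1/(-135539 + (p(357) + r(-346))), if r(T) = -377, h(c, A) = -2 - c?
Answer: -1/137344 ≈ -7.2810e-6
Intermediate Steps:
p(L) = -4*L (p(L) = (L + (-2 - L))*(L + L) = -4*L)
1/(-135539 + (p(357) + r(-346))) = 1/(-135539 + (-4*357 - 377)) = 1/(-135539 + (-1428 - 377)) = 1/(-135539 - 1805) = 1/(-137344) = -1/137344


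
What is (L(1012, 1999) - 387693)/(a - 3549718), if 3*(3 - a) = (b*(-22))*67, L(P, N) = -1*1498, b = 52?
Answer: 1167573/10572497 ≈ 0.11043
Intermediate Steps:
L(P, N) = -1498
a = 76657/3 (a = 3 - 52*(-22)*67/3 = 3 - (-1144)*67/3 = 3 - ⅓*(-76648) = 3 + 76648/3 = 76657/3 ≈ 25552.)
(L(1012, 1999) - 387693)/(a - 3549718) = (-1498 - 387693)/(76657/3 - 3549718) = -389191/(-10572497/3) = -389191*(-3/10572497) = 1167573/10572497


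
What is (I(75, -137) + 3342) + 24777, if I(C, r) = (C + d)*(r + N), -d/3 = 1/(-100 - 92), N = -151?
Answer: 13029/2 ≈ 6514.5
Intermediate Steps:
d = 1/64 (d = -3/(-100 - 92) = -3/(-192) = -3*(-1/192) = 1/64 ≈ 0.015625)
I(C, r) = (-151 + r)*(1/64 + C) (I(C, r) = (C + 1/64)*(r - 151) = (1/64 + C)*(-151 + r) = (-151 + r)*(1/64 + C))
(I(75, -137) + 3342) + 24777 = ((-151/64 - 151*75 + (1/64)*(-137) + 75*(-137)) + 3342) + 24777 = ((-151/64 - 11325 - 137/64 - 10275) + 3342) + 24777 = (-43209/2 + 3342) + 24777 = -36525/2 + 24777 = 13029/2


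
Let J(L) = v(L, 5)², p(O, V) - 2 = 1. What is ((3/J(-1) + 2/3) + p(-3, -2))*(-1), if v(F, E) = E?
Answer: -284/75 ≈ -3.7867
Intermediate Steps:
p(O, V) = 3 (p(O, V) = 2 + 1 = 3)
J(L) = 25 (J(L) = 5² = 25)
((3/J(-1) + 2/3) + p(-3, -2))*(-1) = ((3/25 + 2/3) + 3)*(-1) = ((3*(1/25) + 2*(⅓)) + 3)*(-1) = ((3/25 + ⅔) + 3)*(-1) = (59/75 + 3)*(-1) = (284/75)*(-1) = -284/75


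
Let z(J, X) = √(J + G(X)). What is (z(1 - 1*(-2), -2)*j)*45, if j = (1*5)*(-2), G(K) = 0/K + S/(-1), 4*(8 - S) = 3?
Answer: -225*I*√17 ≈ -927.7*I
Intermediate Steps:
S = 29/4 (S = 8 - ¼*3 = 8 - ¾ = 29/4 ≈ 7.2500)
G(K) = -29/4 (G(K) = 0/K + (29/4)/(-1) = 0 + (29/4)*(-1) = 0 - 29/4 = -29/4)
z(J, X) = √(-29/4 + J) (z(J, X) = √(J - 29/4) = √(-29/4 + J))
j = -10 (j = 5*(-2) = -10)
(z(1 - 1*(-2), -2)*j)*45 = ((√(-29 + 4*(1 - 1*(-2)))/2)*(-10))*45 = ((√(-29 + 4*(1 + 2))/2)*(-10))*45 = ((√(-29 + 4*3)/2)*(-10))*45 = ((√(-29 + 12)/2)*(-10))*45 = ((√(-17)/2)*(-10))*45 = (((I*√17)/2)*(-10))*45 = ((I*√17/2)*(-10))*45 = -5*I*√17*45 = -225*I*√17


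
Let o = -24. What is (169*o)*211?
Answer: -855816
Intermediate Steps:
(169*o)*211 = (169*(-24))*211 = -4056*211 = -855816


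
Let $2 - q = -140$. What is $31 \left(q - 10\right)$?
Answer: $4092$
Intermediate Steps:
$q = 142$ ($q = 2 - -140 = 2 + 140 = 142$)
$31 \left(q - 10\right) = 31 \left(142 - 10\right) = 31 \cdot 132 = 4092$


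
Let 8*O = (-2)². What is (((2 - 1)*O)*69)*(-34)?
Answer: -1173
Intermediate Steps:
O = ½ (O = (⅛)*(-2)² = (⅛)*4 = ½ ≈ 0.50000)
(((2 - 1)*O)*69)*(-34) = (((2 - 1)*(½))*69)*(-34) = ((1*(½))*69)*(-34) = ((½)*69)*(-34) = (69/2)*(-34) = -1173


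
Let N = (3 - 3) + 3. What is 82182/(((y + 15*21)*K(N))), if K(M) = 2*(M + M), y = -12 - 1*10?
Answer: 13697/586 ≈ 23.374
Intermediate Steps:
y = -22 (y = -12 - 10 = -22)
N = 3 (N = 0 + 3 = 3)
K(M) = 4*M (K(M) = 2*(2*M) = 4*M)
82182/(((y + 15*21)*K(N))) = 82182/(((-22 + 15*21)*(4*3))) = 82182/(((-22 + 315)*12)) = 82182/((293*12)) = 82182/3516 = 82182*(1/3516) = 13697/586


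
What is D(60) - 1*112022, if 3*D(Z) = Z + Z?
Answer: -111982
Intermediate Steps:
D(Z) = 2*Z/3 (D(Z) = (Z + Z)/3 = (2*Z)/3 = 2*Z/3)
D(60) - 1*112022 = (2/3)*60 - 1*112022 = 40 - 112022 = -111982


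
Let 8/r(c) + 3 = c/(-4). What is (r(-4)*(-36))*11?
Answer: 1584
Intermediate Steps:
r(c) = 8/(-3 - c/4) (r(c) = 8/(-3 + c/(-4)) = 8/(-3 + c*(-¼)) = 8/(-3 - c/4))
(r(-4)*(-36))*11 = (-32/(12 - 4)*(-36))*11 = (-32/8*(-36))*11 = (-32*⅛*(-36))*11 = -4*(-36)*11 = 144*11 = 1584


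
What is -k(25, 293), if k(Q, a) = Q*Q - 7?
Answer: -618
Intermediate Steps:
k(Q, a) = -7 + Q² (k(Q, a) = Q² - 7 = -7 + Q²)
-k(25, 293) = -(-7 + 25²) = -(-7 + 625) = -1*618 = -618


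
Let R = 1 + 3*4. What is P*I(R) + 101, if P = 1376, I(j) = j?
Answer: 17989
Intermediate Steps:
R = 13 (R = 1 + 12 = 13)
P*I(R) + 101 = 1376*13 + 101 = 17888 + 101 = 17989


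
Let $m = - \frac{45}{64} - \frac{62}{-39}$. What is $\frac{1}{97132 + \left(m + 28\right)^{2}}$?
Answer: $\frac{6230016}{610332468313} \approx 1.0208 \cdot 10^{-5}$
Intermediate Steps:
$m = \frac{2213}{2496}$ ($m = \left(-45\right) \frac{1}{64} - - \frac{62}{39} = - \frac{45}{64} + \frac{62}{39} = \frac{2213}{2496} \approx 0.88662$)
$\frac{1}{97132 + \left(m + 28\right)^{2}} = \frac{1}{97132 + \left(\frac{2213}{2496} + 28\right)^{2}} = \frac{1}{97132 + \left(\frac{72101}{2496}\right)^{2}} = \frac{1}{97132 + \frac{5198554201}{6230016}} = \frac{1}{\frac{610332468313}{6230016}} = \frac{6230016}{610332468313}$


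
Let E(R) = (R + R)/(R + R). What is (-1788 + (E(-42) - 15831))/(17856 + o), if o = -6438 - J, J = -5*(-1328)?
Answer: -8809/2389 ≈ -3.6873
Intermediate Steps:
J = 6640
E(R) = 1 (E(R) = (2*R)/((2*R)) = (2*R)*(1/(2*R)) = 1)
o = -13078 (o = -6438 - 1*6640 = -6438 - 6640 = -13078)
(-1788 + (E(-42) - 15831))/(17856 + o) = (-1788 + (1 - 15831))/(17856 - 13078) = (-1788 - 15830)/4778 = -17618*1/4778 = -8809/2389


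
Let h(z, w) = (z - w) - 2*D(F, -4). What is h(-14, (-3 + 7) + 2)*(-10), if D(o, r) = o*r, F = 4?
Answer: -120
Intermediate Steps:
h(z, w) = 32 + z - w (h(z, w) = (z - w) - 8*(-4) = (z - w) - 2*(-16) = (z - w) + 32 = 32 + z - w)
h(-14, (-3 + 7) + 2)*(-10) = (32 - 14 - ((-3 + 7) + 2))*(-10) = (32 - 14 - (4 + 2))*(-10) = (32 - 14 - 1*6)*(-10) = (32 - 14 - 6)*(-10) = 12*(-10) = -120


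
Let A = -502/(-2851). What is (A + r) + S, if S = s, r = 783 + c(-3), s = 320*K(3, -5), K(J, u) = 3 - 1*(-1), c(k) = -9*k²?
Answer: 5651184/2851 ≈ 1982.2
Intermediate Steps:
K(J, u) = 4 (K(J, u) = 3 + 1 = 4)
A = 502/2851 (A = -502*(-1/2851) = 502/2851 ≈ 0.17608)
s = 1280 (s = 320*4 = 1280)
r = 702 (r = 783 - 9*(-3)² = 783 - 9*9 = 783 - 81 = 702)
S = 1280
(A + r) + S = (502/2851 + 702) + 1280 = 2001904/2851 + 1280 = 5651184/2851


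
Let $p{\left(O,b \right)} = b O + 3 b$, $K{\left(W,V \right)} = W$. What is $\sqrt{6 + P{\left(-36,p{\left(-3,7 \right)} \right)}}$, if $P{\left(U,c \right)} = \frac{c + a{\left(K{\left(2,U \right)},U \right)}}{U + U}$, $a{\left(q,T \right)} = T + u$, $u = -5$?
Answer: $\frac{\sqrt{946}}{12} \approx 2.5631$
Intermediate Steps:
$a{\left(q,T \right)} = -5 + T$ ($a{\left(q,T \right)} = T - 5 = -5 + T$)
$p{\left(O,b \right)} = 3 b + O b$ ($p{\left(O,b \right)} = O b + 3 b = 3 b + O b$)
$P{\left(U,c \right)} = \frac{-5 + U + c}{2 U}$ ($P{\left(U,c \right)} = \frac{c + \left(-5 + U\right)}{U + U} = \frac{-5 + U + c}{2 U}$)
$\sqrt{6 + P{\left(-36,p{\left(-3,7 \right)} \right)}} = \sqrt{6 + \frac{-5 - 36 + 7 \left(3 - 3\right)}{2 \left(-36\right)}} = \sqrt{6 + \frac{1}{2} \left(- \frac{1}{36}\right) \left(-5 - 36 + 7 \cdot 0\right)} = \sqrt{6 + \frac{1}{2} \left(- \frac{1}{36}\right) \left(-5 - 36 + 0\right)} = \sqrt{6 + \frac{1}{2} \left(- \frac{1}{36}\right) \left(-41\right)} = \sqrt{6 + \frac{41}{72}} = \sqrt{\frac{473}{72}} = \frac{\sqrt{946}}{12}$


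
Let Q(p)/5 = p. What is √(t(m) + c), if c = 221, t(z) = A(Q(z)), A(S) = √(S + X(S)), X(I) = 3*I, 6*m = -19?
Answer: √(1989 + 3*I*√570)/3 ≈ 14.868 + 0.26762*I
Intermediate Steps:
m = -19/6 (m = (⅙)*(-19) = -19/6 ≈ -3.1667)
Q(p) = 5*p
A(S) = 2*√S (A(S) = √(S + 3*S) = √(4*S) = 2*√S)
t(z) = 2*√5*√z (t(z) = 2*√(5*z) = 2*(√5*√z) = 2*√5*√z)
√(t(m) + c) = √(2*√5*√(-19/6) + 221) = √(2*√5*(I*√114/6) + 221) = √(I*√570/3 + 221) = √(221 + I*√570/3)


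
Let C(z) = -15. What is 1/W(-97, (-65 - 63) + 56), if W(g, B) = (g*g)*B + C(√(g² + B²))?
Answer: -1/677463 ≈ -1.4761e-6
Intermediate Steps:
W(g, B) = -15 + B*g² (W(g, B) = (g*g)*B - 15 = g²*B - 15 = B*g² - 15 = -15 + B*g²)
1/W(-97, (-65 - 63) + 56) = 1/(-15 + ((-65 - 63) + 56)*(-97)²) = 1/(-15 + (-128 + 56)*9409) = 1/(-15 - 72*9409) = 1/(-15 - 677448) = 1/(-677463) = -1/677463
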